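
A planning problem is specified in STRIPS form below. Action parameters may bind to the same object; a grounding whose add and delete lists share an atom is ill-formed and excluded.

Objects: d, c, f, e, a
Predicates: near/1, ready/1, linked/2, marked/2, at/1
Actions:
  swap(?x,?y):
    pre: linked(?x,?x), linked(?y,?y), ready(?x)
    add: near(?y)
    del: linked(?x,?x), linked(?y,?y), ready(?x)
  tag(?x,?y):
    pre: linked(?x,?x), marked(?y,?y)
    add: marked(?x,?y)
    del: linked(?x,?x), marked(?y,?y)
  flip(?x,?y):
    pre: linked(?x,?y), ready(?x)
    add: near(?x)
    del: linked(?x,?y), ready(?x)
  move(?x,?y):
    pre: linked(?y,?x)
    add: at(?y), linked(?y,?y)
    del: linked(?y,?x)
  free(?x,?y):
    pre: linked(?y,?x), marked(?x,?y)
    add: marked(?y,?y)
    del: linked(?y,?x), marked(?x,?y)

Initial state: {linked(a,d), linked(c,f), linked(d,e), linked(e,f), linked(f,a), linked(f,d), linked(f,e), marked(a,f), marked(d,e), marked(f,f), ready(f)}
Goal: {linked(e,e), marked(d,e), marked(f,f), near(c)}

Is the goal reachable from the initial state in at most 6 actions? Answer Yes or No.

Yes

1. move(d,f)  →  {at(f), linked(a,d), linked(c,f), linked(d,e), linked(e,f), linked(f,a), linked(f,e), linked(f,f), marked(a,f), marked(d,e), marked(f,f), ready(f)}
2. move(f,c)  →  {at(c), at(f), linked(a,d), linked(c,c), linked(d,e), linked(e,f), linked(f,a), linked(f,e), linked(f,f), marked(a,f), marked(d,e), marked(f,f), ready(f)}
3. swap(f,c)  →  {at(c), at(f), linked(a,d), linked(d,e), linked(e,f), linked(f,a), linked(f,e), marked(a,f), marked(d,e), marked(f,f), near(c)}
4. move(f,e)  →  {at(c), at(e), at(f), linked(a,d), linked(d,e), linked(e,e), linked(f,a), linked(f,e), marked(a,f), marked(d,e), marked(f,f), near(c)}
optimal plan length = 4; 4 ≤ 6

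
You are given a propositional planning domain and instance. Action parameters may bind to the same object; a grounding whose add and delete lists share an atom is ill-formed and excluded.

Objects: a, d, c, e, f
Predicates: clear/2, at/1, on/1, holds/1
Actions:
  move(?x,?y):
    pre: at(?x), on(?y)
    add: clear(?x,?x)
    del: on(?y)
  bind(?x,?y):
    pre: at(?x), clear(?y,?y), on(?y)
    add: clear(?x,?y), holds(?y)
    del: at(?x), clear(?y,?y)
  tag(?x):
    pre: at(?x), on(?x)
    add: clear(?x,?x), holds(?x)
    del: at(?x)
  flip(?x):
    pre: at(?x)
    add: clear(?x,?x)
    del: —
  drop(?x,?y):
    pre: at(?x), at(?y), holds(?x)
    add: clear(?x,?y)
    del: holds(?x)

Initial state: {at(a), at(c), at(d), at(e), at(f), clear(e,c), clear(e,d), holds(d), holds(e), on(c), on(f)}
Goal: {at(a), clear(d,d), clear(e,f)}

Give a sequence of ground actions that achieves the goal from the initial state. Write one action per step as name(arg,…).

1. move(d,c)  →  {at(a), at(c), at(d), at(e), at(f), clear(d,d), clear(e,c), clear(e,d), holds(d), holds(e), on(f)}
2. drop(e,f)  →  {at(a), at(c), at(d), at(e), at(f), clear(d,d), clear(e,c), clear(e,d), clear(e,f), holds(d), on(f)}

move(d,c); drop(e,f)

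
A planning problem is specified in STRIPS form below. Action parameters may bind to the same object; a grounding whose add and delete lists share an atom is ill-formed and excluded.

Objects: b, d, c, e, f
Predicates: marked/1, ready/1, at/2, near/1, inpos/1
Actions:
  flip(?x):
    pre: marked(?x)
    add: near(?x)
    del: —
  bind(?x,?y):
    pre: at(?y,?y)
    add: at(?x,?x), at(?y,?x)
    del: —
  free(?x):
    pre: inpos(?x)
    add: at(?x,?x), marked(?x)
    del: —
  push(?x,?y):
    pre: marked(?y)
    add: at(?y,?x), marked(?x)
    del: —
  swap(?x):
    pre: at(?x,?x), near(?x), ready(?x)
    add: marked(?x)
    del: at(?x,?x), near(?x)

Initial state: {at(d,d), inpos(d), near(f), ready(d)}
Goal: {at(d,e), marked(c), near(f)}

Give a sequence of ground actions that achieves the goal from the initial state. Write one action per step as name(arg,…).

bind(e,d); free(d); push(c,d)

1. bind(e,d)  →  {at(d,d), at(d,e), at(e,e), inpos(d), near(f), ready(d)}
2. free(d)  →  {at(d,d), at(d,e), at(e,e), inpos(d), marked(d), near(f), ready(d)}
3. push(c,d)  →  {at(d,c), at(d,d), at(d,e), at(e,e), inpos(d), marked(c), marked(d), near(f), ready(d)}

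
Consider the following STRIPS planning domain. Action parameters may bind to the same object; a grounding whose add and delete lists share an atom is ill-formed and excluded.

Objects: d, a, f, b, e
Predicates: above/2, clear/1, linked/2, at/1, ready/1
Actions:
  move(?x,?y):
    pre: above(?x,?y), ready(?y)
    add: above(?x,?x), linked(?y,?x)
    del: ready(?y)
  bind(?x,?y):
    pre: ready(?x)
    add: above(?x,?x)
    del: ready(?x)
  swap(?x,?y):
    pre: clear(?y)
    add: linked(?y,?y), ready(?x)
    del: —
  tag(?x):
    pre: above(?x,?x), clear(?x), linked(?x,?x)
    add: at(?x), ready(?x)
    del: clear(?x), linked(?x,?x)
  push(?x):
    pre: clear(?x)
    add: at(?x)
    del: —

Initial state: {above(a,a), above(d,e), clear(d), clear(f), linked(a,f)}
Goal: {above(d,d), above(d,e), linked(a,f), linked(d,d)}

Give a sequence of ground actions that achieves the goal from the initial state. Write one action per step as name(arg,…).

swap(d,d); bind(d,d)

1. swap(d,d)  →  {above(a,a), above(d,e), clear(d), clear(f), linked(a,f), linked(d,d), ready(d)}
2. bind(d,d)  →  {above(a,a), above(d,d), above(d,e), clear(d), clear(f), linked(a,f), linked(d,d)}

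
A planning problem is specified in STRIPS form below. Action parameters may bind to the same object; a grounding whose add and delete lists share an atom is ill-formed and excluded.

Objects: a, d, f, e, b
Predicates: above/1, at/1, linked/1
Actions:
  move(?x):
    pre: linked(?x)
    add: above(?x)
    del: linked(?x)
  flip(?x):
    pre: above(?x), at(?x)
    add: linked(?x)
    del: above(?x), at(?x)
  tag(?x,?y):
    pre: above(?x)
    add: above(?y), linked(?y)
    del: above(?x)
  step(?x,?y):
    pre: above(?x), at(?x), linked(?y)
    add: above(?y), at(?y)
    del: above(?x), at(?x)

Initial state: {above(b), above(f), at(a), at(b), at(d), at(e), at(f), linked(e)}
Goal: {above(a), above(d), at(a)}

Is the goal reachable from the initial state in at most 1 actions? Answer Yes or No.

1. tag(f,a)  →  {above(a), above(b), at(a), at(b), at(d), at(e), at(f), linked(a), linked(e)}
2. tag(b,d)  →  {above(a), above(d), at(a), at(b), at(d), at(e), at(f), linked(a), linked(d), linked(e)}
optimal plan length = 2; 2 > 1

No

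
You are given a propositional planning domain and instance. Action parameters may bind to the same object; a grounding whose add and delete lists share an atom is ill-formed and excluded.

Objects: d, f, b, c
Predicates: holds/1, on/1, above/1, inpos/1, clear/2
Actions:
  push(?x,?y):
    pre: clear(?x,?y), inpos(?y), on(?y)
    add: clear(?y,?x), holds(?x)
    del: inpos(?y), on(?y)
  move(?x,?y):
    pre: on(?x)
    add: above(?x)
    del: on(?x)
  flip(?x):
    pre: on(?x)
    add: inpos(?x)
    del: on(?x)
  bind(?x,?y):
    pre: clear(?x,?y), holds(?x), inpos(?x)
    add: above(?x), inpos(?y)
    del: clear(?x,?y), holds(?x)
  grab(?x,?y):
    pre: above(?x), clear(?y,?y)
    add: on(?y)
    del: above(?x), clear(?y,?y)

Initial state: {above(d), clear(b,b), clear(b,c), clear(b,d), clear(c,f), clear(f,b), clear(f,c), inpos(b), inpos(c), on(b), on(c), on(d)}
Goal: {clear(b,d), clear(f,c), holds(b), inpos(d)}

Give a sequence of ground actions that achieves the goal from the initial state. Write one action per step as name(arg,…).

push(b,b); flip(d)

1. push(b,b)  →  {above(d), clear(b,b), clear(b,c), clear(b,d), clear(c,f), clear(f,b), clear(f,c), holds(b), inpos(c), on(c), on(d)}
2. flip(d)  →  {above(d), clear(b,b), clear(b,c), clear(b,d), clear(c,f), clear(f,b), clear(f,c), holds(b), inpos(c), inpos(d), on(c)}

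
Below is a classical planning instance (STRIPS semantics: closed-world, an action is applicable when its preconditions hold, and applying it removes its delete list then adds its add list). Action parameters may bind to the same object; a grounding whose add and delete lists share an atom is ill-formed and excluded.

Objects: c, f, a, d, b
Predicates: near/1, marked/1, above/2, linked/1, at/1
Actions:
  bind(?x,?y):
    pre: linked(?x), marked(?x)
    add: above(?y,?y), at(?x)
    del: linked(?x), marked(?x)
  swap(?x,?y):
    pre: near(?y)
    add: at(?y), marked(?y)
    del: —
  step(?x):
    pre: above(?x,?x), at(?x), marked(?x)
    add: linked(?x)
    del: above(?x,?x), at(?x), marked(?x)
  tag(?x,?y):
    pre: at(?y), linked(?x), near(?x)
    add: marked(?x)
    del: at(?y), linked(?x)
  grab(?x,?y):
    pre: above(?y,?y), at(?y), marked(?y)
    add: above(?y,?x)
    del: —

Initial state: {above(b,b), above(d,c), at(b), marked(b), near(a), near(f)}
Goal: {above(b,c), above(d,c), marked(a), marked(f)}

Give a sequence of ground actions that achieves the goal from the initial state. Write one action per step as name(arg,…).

1. swap(c,f)  →  {above(b,b), above(d,c), at(b), at(f), marked(b), marked(f), near(a), near(f)}
2. swap(c,a)  →  {above(b,b), above(d,c), at(a), at(b), at(f), marked(a), marked(b), marked(f), near(a), near(f)}
3. grab(c,b)  →  {above(b,b), above(b,c), above(d,c), at(a), at(b), at(f), marked(a), marked(b), marked(f), near(a), near(f)}

swap(c,f); swap(c,a); grab(c,b)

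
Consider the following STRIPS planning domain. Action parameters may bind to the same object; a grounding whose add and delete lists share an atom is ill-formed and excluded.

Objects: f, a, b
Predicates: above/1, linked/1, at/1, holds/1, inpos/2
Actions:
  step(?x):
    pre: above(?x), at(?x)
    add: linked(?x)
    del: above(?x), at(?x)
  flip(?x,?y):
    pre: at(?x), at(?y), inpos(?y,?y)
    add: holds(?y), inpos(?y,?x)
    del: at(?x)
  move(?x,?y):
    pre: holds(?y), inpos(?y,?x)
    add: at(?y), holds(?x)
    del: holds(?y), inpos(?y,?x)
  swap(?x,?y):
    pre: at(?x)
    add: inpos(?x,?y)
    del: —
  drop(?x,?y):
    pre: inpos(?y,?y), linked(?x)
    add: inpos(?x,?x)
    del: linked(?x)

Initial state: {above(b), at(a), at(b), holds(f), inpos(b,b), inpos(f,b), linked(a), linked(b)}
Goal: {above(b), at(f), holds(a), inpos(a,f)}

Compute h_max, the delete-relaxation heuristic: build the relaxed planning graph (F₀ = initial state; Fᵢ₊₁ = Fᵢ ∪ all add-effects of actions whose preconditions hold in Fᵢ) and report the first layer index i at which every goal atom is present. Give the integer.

2

F0 = init (8 atoms)
F1 = F0 ∪ {at(f), holds(b), inpos(a,a), inpos(a,b), inpos(a,f), inpos(b,a), inpos(b,f)}  (15 atoms)
F2 = F1 ∪ {holds(a), inpos(f,a), inpos(f,f)}  (18 atoms)
goal ⊆ F2  ⇒  h_max = 2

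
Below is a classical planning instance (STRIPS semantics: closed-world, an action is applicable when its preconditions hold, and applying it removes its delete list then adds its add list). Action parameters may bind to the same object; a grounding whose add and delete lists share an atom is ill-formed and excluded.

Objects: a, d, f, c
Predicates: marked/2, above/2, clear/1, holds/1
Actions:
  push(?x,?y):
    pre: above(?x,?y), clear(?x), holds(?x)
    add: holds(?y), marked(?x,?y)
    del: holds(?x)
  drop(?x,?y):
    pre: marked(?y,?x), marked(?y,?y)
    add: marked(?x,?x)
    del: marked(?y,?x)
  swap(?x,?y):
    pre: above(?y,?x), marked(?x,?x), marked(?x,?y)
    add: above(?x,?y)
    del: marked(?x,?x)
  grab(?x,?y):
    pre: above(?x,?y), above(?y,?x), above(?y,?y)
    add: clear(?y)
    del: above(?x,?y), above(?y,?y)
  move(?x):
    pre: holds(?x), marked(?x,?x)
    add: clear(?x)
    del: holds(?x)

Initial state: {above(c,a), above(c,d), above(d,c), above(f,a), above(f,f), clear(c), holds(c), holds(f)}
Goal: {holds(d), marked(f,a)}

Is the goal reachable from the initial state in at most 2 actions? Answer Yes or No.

1. push(c,d)  →  {above(c,a), above(c,d), above(d,c), above(f,a), above(f,f), clear(c), holds(d), holds(f), marked(c,d)}
2. grab(f,f)  →  {above(c,a), above(c,d), above(d,c), above(f,a), clear(c), clear(f), holds(d), holds(f), marked(c,d)}
3. push(f,a)  →  {above(c,a), above(c,d), above(d,c), above(f,a), clear(c), clear(f), holds(a), holds(d), marked(c,d), marked(f,a)}
optimal plan length = 3; 3 > 2

No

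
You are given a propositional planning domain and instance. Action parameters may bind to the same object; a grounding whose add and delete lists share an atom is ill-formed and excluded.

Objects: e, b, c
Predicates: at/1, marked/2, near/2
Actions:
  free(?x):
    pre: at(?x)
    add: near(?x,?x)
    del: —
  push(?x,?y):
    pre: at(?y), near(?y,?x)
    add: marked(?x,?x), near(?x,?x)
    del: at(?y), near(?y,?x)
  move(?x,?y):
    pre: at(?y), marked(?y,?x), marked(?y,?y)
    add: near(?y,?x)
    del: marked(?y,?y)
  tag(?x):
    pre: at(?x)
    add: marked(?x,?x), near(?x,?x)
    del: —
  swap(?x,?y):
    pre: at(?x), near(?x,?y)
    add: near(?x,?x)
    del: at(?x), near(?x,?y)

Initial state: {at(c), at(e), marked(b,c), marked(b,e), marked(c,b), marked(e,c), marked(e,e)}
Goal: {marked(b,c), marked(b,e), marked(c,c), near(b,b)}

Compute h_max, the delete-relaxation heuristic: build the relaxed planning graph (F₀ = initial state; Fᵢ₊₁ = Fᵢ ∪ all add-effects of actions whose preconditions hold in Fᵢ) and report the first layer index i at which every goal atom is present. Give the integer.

3

F0 = init (7 atoms)
F1 = F0 ∪ {marked(c,c), near(c,c), near(e,c), near(e,e)}  (11 atoms)
F2 = F1 ∪ {near(c,b)}  (12 atoms)
F3 = F2 ∪ {marked(b,b), near(b,b)}  (14 atoms)
goal ⊆ F3  ⇒  h_max = 3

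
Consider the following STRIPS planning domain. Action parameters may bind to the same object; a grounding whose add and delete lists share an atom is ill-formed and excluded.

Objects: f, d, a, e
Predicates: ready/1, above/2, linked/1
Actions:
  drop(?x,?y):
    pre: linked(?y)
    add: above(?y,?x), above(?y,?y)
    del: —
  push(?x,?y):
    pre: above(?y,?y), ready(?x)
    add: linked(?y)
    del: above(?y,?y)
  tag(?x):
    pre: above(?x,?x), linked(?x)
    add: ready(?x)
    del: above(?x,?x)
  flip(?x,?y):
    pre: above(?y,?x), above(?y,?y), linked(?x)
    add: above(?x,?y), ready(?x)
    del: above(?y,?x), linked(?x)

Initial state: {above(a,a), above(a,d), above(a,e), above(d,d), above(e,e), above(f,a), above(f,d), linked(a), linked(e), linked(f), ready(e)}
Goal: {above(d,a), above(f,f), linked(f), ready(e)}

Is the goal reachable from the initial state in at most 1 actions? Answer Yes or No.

1. drop(f,f)  →  {above(a,a), above(a,d), above(a,e), above(d,d), above(e,e), above(f,a), above(f,d), above(f,f), linked(a), linked(e), linked(f), ready(e)}
2. push(e,d)  →  {above(a,a), above(a,d), above(a,e), above(e,e), above(f,a), above(f,d), above(f,f), linked(a), linked(d), linked(e), linked(f), ready(e)}
3. drop(a,d)  →  {above(a,a), above(a,d), above(a,e), above(d,a), above(d,d), above(e,e), above(f,a), above(f,d), above(f,f), linked(a), linked(d), linked(e), linked(f), ready(e)}
optimal plan length = 3; 3 > 1

No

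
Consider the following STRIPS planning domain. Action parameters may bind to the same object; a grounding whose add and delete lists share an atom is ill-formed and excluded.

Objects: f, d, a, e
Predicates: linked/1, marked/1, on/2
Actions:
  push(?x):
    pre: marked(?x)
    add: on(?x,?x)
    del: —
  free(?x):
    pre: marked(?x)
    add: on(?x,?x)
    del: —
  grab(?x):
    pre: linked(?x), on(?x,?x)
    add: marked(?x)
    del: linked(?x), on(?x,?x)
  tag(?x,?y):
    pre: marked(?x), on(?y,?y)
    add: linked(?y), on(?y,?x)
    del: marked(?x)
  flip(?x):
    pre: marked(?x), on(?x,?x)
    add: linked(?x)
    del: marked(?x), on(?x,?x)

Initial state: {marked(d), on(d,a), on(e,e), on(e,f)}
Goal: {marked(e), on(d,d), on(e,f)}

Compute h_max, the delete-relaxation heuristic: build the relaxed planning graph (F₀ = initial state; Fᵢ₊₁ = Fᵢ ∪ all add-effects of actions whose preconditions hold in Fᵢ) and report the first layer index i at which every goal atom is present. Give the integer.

F0 = init (4 atoms)
F1 = F0 ∪ {linked(e), on(d,d), on(e,d)}  (7 atoms)
F2 = F1 ∪ {linked(d), marked(e)}  (9 atoms)
goal ⊆ F2  ⇒  h_max = 2

2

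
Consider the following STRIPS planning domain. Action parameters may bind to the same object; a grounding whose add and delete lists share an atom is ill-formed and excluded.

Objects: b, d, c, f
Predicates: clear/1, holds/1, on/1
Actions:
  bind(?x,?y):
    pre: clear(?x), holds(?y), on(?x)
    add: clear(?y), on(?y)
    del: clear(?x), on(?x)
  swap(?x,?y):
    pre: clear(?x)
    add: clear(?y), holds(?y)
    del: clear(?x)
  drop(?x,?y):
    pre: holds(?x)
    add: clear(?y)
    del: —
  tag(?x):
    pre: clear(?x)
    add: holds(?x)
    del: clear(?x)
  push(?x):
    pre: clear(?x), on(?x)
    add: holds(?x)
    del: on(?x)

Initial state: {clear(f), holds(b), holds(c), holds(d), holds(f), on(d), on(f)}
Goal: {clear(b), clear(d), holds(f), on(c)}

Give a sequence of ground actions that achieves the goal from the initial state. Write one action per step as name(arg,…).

1. bind(f,c)  →  {clear(c), holds(b), holds(c), holds(d), holds(f), on(c), on(d)}
2. swap(c,b)  →  {clear(b), holds(b), holds(c), holds(d), holds(f), on(c), on(d)}
3. drop(b,d)  →  {clear(b), clear(d), holds(b), holds(c), holds(d), holds(f), on(c), on(d)}

bind(f,c); swap(c,b); drop(b,d)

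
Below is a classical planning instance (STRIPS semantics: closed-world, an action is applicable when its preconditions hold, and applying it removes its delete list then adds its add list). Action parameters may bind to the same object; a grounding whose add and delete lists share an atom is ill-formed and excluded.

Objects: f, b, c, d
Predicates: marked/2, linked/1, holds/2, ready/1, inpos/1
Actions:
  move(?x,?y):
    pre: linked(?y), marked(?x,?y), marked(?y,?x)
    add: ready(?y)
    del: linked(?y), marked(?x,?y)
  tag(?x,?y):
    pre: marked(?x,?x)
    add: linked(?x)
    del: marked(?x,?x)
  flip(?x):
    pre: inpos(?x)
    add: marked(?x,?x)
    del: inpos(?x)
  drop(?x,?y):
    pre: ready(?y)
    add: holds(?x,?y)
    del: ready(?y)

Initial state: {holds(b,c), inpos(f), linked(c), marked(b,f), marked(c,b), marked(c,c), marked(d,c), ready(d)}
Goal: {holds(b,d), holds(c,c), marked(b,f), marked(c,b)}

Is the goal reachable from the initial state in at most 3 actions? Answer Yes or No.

Yes

1. move(c,c)  →  {holds(b,c), inpos(f), marked(b,f), marked(c,b), marked(d,c), ready(c), ready(d)}
2. drop(b,d)  →  {holds(b,c), holds(b,d), inpos(f), marked(b,f), marked(c,b), marked(d,c), ready(c)}
3. drop(c,c)  →  {holds(b,c), holds(b,d), holds(c,c), inpos(f), marked(b,f), marked(c,b), marked(d,c)}
optimal plan length = 3; 3 ≤ 3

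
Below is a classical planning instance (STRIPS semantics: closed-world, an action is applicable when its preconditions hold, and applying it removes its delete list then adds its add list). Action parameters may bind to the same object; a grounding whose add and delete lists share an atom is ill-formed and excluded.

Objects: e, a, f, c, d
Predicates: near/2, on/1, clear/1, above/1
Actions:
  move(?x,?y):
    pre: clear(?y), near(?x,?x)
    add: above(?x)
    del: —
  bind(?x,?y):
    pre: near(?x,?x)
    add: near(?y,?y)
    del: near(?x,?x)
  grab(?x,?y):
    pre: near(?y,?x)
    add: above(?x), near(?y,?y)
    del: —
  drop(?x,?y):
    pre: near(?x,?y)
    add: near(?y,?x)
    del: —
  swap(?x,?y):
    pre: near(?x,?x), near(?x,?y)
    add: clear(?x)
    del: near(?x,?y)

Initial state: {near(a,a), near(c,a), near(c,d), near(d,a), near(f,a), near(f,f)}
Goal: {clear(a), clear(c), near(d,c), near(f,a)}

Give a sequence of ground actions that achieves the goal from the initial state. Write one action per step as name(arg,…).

bind(f,c); drop(c,d); swap(a,a); swap(c,a)

1. bind(f,c)  →  {near(a,a), near(c,a), near(c,c), near(c,d), near(d,a), near(f,a)}
2. drop(c,d)  →  {near(a,a), near(c,a), near(c,c), near(c,d), near(d,a), near(d,c), near(f,a)}
3. swap(a,a)  →  {clear(a), near(c,a), near(c,c), near(c,d), near(d,a), near(d,c), near(f,a)}
4. swap(c,a)  →  {clear(a), clear(c), near(c,c), near(c,d), near(d,a), near(d,c), near(f,a)}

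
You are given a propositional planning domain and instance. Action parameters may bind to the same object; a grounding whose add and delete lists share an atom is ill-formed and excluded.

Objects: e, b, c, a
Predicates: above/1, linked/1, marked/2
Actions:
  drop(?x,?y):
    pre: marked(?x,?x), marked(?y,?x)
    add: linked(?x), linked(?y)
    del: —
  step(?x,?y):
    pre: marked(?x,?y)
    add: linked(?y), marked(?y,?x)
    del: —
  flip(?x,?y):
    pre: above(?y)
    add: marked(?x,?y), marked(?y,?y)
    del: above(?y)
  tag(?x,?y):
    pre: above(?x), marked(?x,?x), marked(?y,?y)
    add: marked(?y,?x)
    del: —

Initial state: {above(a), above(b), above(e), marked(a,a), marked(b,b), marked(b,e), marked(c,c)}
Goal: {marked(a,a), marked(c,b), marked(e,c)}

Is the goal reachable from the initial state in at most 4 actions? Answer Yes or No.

1. flip(c,e)  →  {above(a), above(b), marked(a,a), marked(b,b), marked(b,e), marked(c,c), marked(c,e), marked(e,e)}
2. step(c,e)  →  {above(a), above(b), linked(e), marked(a,a), marked(b,b), marked(b,e), marked(c,c), marked(c,e), marked(e,c), marked(e,e)}
3. flip(c,b)  →  {above(a), linked(e), marked(a,a), marked(b,b), marked(b,e), marked(c,b), marked(c,c), marked(c,e), marked(e,c), marked(e,e)}
optimal plan length = 3; 3 ≤ 4

Yes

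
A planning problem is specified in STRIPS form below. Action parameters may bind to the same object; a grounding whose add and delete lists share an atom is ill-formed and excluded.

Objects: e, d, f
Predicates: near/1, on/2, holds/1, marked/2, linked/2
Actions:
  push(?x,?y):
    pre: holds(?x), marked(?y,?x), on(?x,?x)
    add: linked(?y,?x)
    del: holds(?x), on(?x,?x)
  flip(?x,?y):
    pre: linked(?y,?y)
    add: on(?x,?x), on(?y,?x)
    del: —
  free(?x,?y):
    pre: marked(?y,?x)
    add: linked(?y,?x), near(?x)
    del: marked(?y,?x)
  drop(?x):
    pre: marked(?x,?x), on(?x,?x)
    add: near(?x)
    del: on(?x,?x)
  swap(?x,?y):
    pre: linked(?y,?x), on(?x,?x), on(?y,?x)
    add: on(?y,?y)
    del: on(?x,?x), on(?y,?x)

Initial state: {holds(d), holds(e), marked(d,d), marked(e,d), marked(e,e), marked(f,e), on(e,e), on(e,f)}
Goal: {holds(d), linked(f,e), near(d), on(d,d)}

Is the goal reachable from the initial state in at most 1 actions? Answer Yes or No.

1. push(e,f)  →  {holds(d), linked(f,e), marked(d,d), marked(e,d), marked(e,e), marked(f,e), on(e,f)}
2. free(d,d)  →  {holds(d), linked(d,d), linked(f,e), marked(e,d), marked(e,e), marked(f,e), near(d), on(e,f)}
3. flip(d,d)  →  {holds(d), linked(d,d), linked(f,e), marked(e,d), marked(e,e), marked(f,e), near(d), on(d,d), on(e,f)}
optimal plan length = 3; 3 > 1

No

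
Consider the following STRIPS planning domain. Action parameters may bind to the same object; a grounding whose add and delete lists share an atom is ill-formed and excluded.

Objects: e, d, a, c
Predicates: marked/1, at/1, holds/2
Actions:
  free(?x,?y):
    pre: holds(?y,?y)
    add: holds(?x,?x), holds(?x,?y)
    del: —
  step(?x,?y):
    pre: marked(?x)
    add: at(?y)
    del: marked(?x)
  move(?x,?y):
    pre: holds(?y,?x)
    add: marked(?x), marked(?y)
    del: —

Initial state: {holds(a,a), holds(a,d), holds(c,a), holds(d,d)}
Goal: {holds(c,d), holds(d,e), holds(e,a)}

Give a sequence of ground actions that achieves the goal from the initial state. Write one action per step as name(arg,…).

1. free(e,a)  →  {holds(a,a), holds(a,d), holds(c,a), holds(d,d), holds(e,a), holds(e,e)}
2. free(d,e)  →  {holds(a,a), holds(a,d), holds(c,a), holds(d,d), holds(d,e), holds(e,a), holds(e,e)}
3. free(c,d)  →  {holds(a,a), holds(a,d), holds(c,a), holds(c,c), holds(c,d), holds(d,d), holds(d,e), holds(e,a), holds(e,e)}

free(e,a); free(d,e); free(c,d)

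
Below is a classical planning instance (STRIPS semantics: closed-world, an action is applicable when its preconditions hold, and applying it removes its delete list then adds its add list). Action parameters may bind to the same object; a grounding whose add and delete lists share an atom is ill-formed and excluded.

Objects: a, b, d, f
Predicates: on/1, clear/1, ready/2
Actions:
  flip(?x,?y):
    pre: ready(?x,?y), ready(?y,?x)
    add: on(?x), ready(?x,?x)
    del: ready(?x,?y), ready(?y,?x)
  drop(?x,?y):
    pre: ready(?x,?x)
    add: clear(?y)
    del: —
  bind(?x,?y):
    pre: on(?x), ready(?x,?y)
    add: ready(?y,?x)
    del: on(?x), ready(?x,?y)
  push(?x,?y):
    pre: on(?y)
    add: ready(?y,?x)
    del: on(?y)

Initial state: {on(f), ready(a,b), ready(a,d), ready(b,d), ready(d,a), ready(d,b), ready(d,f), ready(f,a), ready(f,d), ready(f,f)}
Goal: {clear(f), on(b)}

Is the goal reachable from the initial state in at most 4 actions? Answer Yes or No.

Yes

1. flip(b,d)  →  {on(b), on(f), ready(a,b), ready(a,d), ready(b,b), ready(d,a), ready(d,f), ready(f,a), ready(f,d), ready(f,f)}
2. drop(b,f)  →  {clear(f), on(b), on(f), ready(a,b), ready(a,d), ready(b,b), ready(d,a), ready(d,f), ready(f,a), ready(f,d), ready(f,f)}
optimal plan length = 2; 2 ≤ 4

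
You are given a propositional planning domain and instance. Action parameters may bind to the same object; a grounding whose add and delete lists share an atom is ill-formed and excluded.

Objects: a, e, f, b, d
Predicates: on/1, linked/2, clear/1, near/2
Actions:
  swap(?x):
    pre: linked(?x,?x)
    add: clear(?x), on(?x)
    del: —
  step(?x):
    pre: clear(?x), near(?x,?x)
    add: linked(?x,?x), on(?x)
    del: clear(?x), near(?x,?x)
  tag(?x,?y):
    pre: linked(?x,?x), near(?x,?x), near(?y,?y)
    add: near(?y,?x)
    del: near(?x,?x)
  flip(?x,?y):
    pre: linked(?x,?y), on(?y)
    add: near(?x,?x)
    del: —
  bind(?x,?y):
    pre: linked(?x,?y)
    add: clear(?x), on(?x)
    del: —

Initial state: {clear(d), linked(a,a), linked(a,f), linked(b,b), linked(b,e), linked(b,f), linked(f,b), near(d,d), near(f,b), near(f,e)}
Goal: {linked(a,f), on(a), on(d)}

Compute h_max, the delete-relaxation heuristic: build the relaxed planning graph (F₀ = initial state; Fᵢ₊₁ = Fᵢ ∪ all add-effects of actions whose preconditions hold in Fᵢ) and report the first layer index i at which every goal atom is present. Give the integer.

1

F0 = init (10 atoms)
F1 = F0 ∪ {clear(a), clear(b), clear(f), linked(d,d), on(a), on(b), on(d), on(f)}  (18 atoms)
goal ⊆ F1  ⇒  h_max = 1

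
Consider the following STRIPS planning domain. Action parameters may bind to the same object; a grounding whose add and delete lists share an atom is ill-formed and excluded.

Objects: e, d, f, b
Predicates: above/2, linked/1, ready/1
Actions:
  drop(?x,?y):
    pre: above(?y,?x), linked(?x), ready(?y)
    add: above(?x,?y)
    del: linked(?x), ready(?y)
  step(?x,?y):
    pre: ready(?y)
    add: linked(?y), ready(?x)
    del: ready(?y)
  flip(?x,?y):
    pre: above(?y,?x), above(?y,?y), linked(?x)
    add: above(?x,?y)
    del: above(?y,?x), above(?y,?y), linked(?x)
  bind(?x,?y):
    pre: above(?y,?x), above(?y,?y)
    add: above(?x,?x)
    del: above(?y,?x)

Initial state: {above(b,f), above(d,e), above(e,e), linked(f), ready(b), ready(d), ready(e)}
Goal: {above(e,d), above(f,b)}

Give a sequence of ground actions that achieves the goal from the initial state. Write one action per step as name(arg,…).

1. drop(f,b)  →  {above(b,f), above(d,e), above(e,e), above(f,b), ready(d), ready(e)}
2. step(d,e)  →  {above(b,f), above(d,e), above(e,e), above(f,b), linked(e), ready(d)}
3. drop(e,d)  →  {above(b,f), above(d,e), above(e,d), above(e,e), above(f,b)}

drop(f,b); step(d,e); drop(e,d)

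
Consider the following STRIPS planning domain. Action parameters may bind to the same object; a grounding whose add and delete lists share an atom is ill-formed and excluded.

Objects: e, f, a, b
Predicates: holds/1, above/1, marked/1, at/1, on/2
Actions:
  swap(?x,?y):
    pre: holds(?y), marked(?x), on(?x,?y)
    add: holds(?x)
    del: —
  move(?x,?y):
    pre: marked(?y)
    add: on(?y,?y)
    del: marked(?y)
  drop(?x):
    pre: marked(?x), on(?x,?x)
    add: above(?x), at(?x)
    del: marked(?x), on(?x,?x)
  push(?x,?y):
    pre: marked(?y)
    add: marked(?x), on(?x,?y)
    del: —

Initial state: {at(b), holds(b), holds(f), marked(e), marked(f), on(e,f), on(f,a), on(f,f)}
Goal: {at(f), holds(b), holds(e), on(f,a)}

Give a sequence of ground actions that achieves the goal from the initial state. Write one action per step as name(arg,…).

1. swap(e,f)  →  {at(b), holds(b), holds(e), holds(f), marked(e), marked(f), on(e,f), on(f,a), on(f,f)}
2. drop(f)  →  {above(f), at(b), at(f), holds(b), holds(e), holds(f), marked(e), on(e,f), on(f,a)}

swap(e,f); drop(f)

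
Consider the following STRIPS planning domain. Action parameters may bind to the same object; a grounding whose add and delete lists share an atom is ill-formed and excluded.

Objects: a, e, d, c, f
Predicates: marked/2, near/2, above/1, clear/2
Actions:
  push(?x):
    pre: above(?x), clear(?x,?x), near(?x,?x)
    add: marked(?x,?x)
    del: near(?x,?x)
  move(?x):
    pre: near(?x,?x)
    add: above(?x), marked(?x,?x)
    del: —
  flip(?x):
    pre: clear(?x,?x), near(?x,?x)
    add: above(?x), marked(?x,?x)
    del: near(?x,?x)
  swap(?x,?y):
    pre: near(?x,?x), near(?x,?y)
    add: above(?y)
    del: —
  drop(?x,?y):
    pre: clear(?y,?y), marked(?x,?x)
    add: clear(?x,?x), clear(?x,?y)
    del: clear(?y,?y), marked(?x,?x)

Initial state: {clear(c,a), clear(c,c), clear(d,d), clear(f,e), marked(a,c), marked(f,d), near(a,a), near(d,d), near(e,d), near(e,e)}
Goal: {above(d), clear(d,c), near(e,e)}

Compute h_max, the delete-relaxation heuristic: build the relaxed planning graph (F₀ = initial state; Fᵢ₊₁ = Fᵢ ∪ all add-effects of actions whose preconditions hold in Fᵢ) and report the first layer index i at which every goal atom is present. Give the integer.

F0 = init (10 atoms)
F1 = F0 ∪ {above(a), above(d), above(e), marked(a,a), marked(d,d), marked(e,e)}  (16 atoms)
F2 = F1 ∪ {clear(a,a), clear(a,c), clear(a,d), clear(d,c), clear(e,c), clear(e,d), clear(e,e)}  (23 atoms)
goal ⊆ F2  ⇒  h_max = 2

2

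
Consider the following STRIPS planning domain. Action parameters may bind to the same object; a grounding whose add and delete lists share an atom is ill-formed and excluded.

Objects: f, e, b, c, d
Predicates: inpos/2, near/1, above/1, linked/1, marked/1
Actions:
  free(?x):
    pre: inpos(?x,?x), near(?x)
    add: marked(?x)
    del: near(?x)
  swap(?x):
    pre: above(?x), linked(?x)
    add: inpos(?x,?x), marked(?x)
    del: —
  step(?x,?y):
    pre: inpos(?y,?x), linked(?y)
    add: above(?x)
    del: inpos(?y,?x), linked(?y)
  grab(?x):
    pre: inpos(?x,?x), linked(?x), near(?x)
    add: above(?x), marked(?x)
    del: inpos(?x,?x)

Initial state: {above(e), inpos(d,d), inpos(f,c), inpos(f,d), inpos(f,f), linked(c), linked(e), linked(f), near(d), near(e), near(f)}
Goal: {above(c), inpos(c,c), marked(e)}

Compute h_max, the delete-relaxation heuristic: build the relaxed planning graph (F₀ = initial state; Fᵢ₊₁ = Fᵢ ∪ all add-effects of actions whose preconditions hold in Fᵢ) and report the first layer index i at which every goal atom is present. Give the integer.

F0 = init (11 atoms)
F1 = F0 ∪ {above(c), above(d), above(f), inpos(e,e), marked(d), marked(e), marked(f)}  (18 atoms)
F2 = F1 ∪ {inpos(c,c), marked(c)}  (20 atoms)
goal ⊆ F2  ⇒  h_max = 2

2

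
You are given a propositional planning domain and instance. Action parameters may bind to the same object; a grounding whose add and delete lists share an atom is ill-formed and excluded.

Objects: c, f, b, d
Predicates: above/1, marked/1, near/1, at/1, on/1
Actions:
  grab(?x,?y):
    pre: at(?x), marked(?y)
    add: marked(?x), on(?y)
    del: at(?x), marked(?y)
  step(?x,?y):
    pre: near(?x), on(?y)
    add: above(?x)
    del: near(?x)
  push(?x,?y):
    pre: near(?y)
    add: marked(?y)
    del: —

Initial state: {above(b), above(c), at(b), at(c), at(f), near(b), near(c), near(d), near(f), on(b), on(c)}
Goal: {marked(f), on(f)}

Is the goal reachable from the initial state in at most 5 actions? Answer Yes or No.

Yes

1. push(c,f)  →  {above(b), above(c), at(b), at(c), at(f), marked(f), near(b), near(c), near(d), near(f), on(b), on(c)}
2. grab(c,f)  →  {above(b), above(c), at(b), at(f), marked(c), near(b), near(c), near(d), near(f), on(b), on(c), on(f)}
3. grab(f,c)  →  {above(b), above(c), at(b), marked(f), near(b), near(c), near(d), near(f), on(b), on(c), on(f)}
optimal plan length = 3; 3 ≤ 5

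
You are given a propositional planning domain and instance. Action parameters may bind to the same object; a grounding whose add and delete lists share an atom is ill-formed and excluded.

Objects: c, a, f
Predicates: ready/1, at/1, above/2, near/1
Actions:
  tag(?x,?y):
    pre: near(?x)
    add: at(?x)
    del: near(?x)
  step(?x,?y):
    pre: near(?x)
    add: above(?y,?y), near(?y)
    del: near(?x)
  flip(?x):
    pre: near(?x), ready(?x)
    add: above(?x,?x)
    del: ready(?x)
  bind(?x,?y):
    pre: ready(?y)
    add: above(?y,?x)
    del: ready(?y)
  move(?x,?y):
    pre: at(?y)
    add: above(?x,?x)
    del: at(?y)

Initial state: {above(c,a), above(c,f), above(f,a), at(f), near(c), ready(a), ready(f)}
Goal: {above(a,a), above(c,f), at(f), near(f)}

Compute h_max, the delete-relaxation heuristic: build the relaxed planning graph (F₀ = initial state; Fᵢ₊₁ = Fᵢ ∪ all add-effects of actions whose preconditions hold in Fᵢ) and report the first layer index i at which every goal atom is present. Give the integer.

1

F0 = init (7 atoms)
F1 = F0 ∪ {above(a,a), above(a,c), above(a,f), above(c,c), above(f,c), above(f,f), at(c), near(a), near(f)}  (16 atoms)
goal ⊆ F1  ⇒  h_max = 1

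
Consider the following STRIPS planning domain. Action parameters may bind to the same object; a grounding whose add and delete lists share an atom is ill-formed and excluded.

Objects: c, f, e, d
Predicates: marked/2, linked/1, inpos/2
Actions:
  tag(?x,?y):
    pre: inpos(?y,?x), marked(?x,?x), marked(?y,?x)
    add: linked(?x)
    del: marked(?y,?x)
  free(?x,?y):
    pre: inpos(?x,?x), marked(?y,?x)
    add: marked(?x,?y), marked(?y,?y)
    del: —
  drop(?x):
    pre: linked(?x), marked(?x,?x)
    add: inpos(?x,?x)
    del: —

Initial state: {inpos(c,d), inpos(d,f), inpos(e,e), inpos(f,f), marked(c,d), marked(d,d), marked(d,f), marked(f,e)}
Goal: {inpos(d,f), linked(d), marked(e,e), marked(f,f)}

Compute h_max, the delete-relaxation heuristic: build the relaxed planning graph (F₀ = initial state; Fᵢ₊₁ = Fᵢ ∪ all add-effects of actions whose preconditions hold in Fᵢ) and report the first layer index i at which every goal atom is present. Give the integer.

2

F0 = init (8 atoms)
F1 = F0 ∪ {linked(d), marked(e,f), marked(f,d), marked(f,f)}  (12 atoms)
F2 = F1 ∪ {inpos(d,d), linked(f), marked(e,e)}  (15 atoms)
goal ⊆ F2  ⇒  h_max = 2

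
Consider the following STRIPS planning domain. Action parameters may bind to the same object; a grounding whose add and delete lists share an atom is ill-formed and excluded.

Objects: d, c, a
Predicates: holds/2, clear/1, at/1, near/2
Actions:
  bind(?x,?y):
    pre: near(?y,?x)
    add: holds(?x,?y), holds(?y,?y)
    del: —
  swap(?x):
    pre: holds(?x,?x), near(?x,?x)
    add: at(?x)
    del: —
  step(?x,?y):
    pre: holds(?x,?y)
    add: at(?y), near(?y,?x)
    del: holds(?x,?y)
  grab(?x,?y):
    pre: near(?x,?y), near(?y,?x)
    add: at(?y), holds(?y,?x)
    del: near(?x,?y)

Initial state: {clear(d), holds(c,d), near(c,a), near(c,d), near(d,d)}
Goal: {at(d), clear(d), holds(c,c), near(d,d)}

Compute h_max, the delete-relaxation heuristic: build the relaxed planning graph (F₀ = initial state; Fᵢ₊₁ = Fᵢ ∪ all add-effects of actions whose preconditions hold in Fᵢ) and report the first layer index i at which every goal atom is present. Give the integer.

F0 = init (5 atoms)
F1 = F0 ∪ {at(d), holds(a,c), holds(c,c), holds(d,c), holds(d,d), near(d,c)}  (11 atoms)
goal ⊆ F1  ⇒  h_max = 1

1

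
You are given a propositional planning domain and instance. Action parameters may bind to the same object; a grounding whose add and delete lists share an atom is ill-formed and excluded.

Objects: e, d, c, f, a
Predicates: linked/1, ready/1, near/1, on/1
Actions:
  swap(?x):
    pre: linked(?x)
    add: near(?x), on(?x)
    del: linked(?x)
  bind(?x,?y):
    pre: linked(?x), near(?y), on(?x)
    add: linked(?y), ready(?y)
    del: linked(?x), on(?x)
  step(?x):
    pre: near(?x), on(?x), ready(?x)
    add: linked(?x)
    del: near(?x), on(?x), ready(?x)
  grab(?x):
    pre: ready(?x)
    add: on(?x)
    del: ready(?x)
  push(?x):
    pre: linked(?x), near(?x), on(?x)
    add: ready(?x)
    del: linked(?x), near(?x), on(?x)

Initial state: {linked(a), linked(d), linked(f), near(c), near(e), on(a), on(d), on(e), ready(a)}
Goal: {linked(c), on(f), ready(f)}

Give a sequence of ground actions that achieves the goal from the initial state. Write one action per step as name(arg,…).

1. swap(f)  →  {linked(a), linked(d), near(c), near(e), near(f), on(a), on(d), on(e), on(f), ready(a)}
2. bind(d,c)  →  {linked(a), linked(c), near(c), near(e), near(f), on(a), on(e), on(f), ready(a), ready(c)}
3. bind(a,f)  →  {linked(c), linked(f), near(c), near(e), near(f), on(e), on(f), ready(a), ready(c), ready(f)}

swap(f); bind(d,c); bind(a,f)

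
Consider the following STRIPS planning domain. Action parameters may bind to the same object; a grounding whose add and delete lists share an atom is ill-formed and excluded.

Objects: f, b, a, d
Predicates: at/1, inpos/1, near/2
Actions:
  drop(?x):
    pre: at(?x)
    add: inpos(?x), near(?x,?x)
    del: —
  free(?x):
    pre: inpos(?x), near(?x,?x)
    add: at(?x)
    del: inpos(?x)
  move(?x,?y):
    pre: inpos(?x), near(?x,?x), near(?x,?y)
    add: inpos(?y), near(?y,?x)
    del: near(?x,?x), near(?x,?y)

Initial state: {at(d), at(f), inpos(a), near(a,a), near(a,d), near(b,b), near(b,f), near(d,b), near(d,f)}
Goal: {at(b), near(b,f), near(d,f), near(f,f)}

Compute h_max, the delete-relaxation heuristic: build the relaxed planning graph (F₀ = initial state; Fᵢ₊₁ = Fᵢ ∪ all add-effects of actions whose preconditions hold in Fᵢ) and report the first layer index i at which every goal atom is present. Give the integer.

3

F0 = init (9 atoms)
F1 = F0 ∪ {at(a), inpos(d), inpos(f), near(d,a), near(d,d), near(f,f)}  (15 atoms)
F2 = F1 ∪ {inpos(b), near(b,d), near(f,d)}  (18 atoms)
F3 = F2 ∪ {at(b), near(f,b)}  (20 atoms)
goal ⊆ F3  ⇒  h_max = 3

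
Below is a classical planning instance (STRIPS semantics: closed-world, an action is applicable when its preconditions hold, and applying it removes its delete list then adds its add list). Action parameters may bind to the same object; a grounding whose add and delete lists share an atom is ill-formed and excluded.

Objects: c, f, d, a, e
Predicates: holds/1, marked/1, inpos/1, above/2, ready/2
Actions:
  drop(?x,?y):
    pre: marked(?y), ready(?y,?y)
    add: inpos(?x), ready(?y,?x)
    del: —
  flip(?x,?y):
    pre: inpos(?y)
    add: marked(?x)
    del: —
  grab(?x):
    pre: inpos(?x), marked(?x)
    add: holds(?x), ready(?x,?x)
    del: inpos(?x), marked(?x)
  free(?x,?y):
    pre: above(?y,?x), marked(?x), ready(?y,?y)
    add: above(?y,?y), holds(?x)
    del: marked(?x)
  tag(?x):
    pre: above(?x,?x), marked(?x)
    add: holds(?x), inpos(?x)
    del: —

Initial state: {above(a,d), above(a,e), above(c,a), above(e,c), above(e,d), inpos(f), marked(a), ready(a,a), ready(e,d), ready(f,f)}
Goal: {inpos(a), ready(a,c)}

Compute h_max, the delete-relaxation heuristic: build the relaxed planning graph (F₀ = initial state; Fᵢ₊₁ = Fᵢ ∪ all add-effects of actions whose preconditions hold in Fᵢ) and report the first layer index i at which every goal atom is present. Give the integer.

F0 = init (10 atoms)
F1 = F0 ∪ {inpos(a), inpos(c), inpos(d), inpos(e), marked(c), marked(d), marked(e), marked(f), ready(a,c), ready(a,d), ready(a,e), ready(a,f)}  (22 atoms)
goal ⊆ F1  ⇒  h_max = 1

1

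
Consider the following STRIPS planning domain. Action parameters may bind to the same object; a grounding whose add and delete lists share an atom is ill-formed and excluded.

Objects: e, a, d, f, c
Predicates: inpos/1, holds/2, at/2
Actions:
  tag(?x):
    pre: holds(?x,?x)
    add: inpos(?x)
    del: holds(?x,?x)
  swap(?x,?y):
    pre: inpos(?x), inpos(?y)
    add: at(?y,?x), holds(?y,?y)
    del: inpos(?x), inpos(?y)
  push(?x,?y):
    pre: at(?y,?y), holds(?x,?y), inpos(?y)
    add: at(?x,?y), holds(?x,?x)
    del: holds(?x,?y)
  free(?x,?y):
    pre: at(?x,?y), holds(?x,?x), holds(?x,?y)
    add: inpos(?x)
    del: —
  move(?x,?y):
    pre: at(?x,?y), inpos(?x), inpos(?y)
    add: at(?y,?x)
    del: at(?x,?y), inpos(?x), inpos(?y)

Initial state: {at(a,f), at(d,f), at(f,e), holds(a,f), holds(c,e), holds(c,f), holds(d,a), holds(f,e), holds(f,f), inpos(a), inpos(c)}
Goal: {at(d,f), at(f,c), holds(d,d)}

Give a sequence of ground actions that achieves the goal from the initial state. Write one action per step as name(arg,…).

1. tag(f)  →  {at(a,f), at(d,f), at(f,e), holds(a,f), holds(c,e), holds(c,f), holds(d,a), holds(f,e), inpos(a), inpos(c), inpos(f)}
2. swap(a,a)  →  {at(a,a), at(a,f), at(d,f), at(f,e), holds(a,a), holds(a,f), holds(c,e), holds(c,f), holds(d,a), holds(f,e), inpos(c), inpos(f)}
3. tag(a)  →  {at(a,a), at(a,f), at(d,f), at(f,e), holds(a,f), holds(c,e), holds(c,f), holds(d,a), holds(f,e), inpos(a), inpos(c), inpos(f)}
4. swap(c,f)  →  {at(a,a), at(a,f), at(d,f), at(f,c), at(f,e), holds(a,f), holds(c,e), holds(c,f), holds(d,a), holds(f,e), holds(f,f), inpos(a)}
5. push(d,a)  →  {at(a,a), at(a,f), at(d,a), at(d,f), at(f,c), at(f,e), holds(a,f), holds(c,e), holds(c,f), holds(d,d), holds(f,e), holds(f,f), inpos(a)}

tag(f); swap(a,a); tag(a); swap(c,f); push(d,a)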